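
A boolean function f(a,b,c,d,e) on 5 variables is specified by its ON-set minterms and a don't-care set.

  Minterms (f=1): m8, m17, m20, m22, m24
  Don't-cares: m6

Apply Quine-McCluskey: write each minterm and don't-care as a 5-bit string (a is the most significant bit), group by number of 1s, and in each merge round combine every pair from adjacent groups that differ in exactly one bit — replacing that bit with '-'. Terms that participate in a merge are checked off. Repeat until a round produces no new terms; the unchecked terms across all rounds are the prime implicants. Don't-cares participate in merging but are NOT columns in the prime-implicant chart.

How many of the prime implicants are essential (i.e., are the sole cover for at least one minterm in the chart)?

3

Round 0: 00110✓ 01000✓ 10001 10100✓ 10110✓ 11000✓
Round 1: -0110 -1000 101-0
PIs = {-0110, -1000, 10001, 101-0}
Coverage chart:
  m8: -1000 ←essential
  m17: 10001 ←essential
  m20: 101-0 ←essential
  m22: -0110,101-0
  m24: -1000 ←essential
Essential: -1000, 10001, 101-0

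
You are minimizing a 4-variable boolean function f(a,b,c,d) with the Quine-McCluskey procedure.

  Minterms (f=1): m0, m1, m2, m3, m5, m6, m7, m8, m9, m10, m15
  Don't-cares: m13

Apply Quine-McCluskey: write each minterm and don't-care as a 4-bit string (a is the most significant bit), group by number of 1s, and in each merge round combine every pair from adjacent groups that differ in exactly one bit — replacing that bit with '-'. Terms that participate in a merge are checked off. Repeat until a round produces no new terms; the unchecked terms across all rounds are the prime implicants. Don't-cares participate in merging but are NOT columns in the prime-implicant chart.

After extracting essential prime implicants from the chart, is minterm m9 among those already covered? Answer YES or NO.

NO

Round 0: 0000✓ 0001✓ 0010✓ 0011✓ 0101✓ 0110✓ 0111✓ 1000✓ 1001✓ 1010✓ 1101✓ 1111✓
Round 1: -000✓ -001✓ -010✓ -101✓ -111✓ 0-01✓ 0-10✓ 0-11✓ 00-0✓ 00-1✓ 000-✓ 001-✓ 01-1✓ 011-✓ 1-01✓ 10-0✓ 100-✓ 11-1✓
Round 2: --01 -0-0 -00- -1-1 0--1 0-1- 00--
PIs = {--01, -0-0, -00-, -1-1, 0--1, 0-1-, 00--}
Coverage chart:
  m0: -0-0,-00-,00--
  m1: --01,-00-,0--1,00--
  m2: -0-0,0-1-,00--
  m3: 0--1,0-1-,00--
  m5: --01,-1-1,0--1
  m6: 0-1- ←essential
  m7: -1-1,0--1,0-1-
  m8: -0-0,-00-
  m9: --01,-00-
  m10: -0-0 ←essential
  m15: -1-1 ←essential
Essential: -0-0, -1-1, 0-1-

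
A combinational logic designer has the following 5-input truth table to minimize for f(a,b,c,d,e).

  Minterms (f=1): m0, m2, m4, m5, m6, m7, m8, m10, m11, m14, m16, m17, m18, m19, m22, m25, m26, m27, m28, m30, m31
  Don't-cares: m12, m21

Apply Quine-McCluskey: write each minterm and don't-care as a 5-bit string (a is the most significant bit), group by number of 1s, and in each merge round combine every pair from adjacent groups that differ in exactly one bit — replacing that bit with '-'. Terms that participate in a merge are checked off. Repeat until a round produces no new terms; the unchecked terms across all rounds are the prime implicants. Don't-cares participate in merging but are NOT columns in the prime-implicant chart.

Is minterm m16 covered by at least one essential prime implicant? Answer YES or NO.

NO

Round 0: 00000✓ 00010✓ 00100✓ 00101✓ 00110✓ 00111✓ 01000✓ 01010✓ 01011✓ 01100✓ 01110✓ 10000✓ 10001✓ 10010✓ 10011✓ 10101✓ 10110✓ 11001✓ 11010✓ 11011✓ 11100✓ 11110✓ 11111✓
Round 1: -0000✓ -0010✓ -0101 -0110✓ -1010✓ -1011✓ -1100✓ -1110✓ 0-000✓ 0-010✓ 0-100✓ 0-110✓ 00-00✓ 00-10✓ 000-0✓ 001-0✓ 001-1✓ 0010-✓ 0011-✓ 01-00✓ 01-10✓ 010-0✓ 0101-✓ 011-0✓ 1-001✓ 1-010✓ 1-011✓ 1-110✓ 10-01 10-10✓ 100-0✓ 100-1✓ 1000-✓ 1001-✓ 11-10✓ 11-11✓ 110-1✓ 1101-✓ 111-0✓ 1111-✓
Round 2: --010✓ --110✓ -0-10✓ -00-0 -1-10✓ -101- -11-0 0--00✓ 0--10✓ 0-0-0✓ 0-1-0✓ 00--0✓ 001-- 01--0✓ 1--10✓ 1-0-1 1-01- 100-- 11-1-
Round 3: ---10 0---0
PIs = {---10, -00-0, -0101, -101-, -11-0, 0---0, 001--, 1-0-1, 1-01-, 10-01, 100--, 11-1-}
Coverage chart:
  m0: -00-0,0---0
  m2: ---10,-00-0,0---0
  m4: 0---0,001--
  m5: -0101,001--
  m6: ---10,0---0,001--
  m7: 001-- ←essential
  m8: 0---0 ←essential
  m10: ---10,-101-,0---0
  m11: -101- ←essential
  m14: ---10,-11-0,0---0
  m16: -00-0,100--
  m17: 1-0-1,10-01,100--
  m18: ---10,-00-0,1-01-,100--
  m19: 1-0-1,1-01-,100--
  m22: ---10 ←essential
  m25: 1-0-1 ←essential
  m26: ---10,-101-,1-01-,11-1-
  m27: -101-,1-0-1,1-01-,11-1-
  m28: -11-0 ←essential
  m30: ---10,-11-0,11-1-
  m31: 11-1- ←essential
Essential: ---10, -101-, -11-0, 0---0, 001--, 1-0-1, 11-1-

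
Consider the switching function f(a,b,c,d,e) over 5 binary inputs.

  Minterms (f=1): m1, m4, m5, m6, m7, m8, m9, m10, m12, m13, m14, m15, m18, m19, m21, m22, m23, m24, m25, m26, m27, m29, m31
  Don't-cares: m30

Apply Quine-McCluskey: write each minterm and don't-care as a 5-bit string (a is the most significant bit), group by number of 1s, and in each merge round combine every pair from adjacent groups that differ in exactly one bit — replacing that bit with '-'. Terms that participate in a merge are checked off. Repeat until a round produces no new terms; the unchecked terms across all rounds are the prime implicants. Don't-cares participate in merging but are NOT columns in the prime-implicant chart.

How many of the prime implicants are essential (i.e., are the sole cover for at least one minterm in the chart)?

4

size-2^0 implicants → 00001(✓)  00100(✓)  00101(✓)  00110(✓)  00111(✓)  01000(✓)  01001(✓)  01010(✓)  01100(✓)  01101(✓)  01110(✓)  01111(✓)  10010(✓)  10011(✓)  10101(✓)  10110(✓)  10111(✓)  11000(✓)  11001(✓)  11010(✓)  11011(✓)  11101(✓)  11110(✓)  11111(✓)
size-2^1 implicants → -0101(✓)  -0110(✓)  -0111(✓)  -1000(✓)  -1001(✓)  -1010(✓)  -1101(✓)  -1110(✓)  -1111(✓)  0-001(✓)  0-100(✓)  0-101(✓)  0-110(✓)  0-111(✓)  00-01(✓)  001-0(✓)  001-1(✓)  0010-(✓)  0011-(✓)  01-00(✓)  01-01(✓)  01-10(✓)  010-0(✓)  0100-(✓)  011-0(✓)  011-1(✓)  0110-(✓)  0111-(✓)  1-010(✓)  1-011(✓)  1-101(✓)  1-110(✓)  1-111(✓)  10-10(✓)  10-11(✓)  1001-(✓)  101-1(✓)  1011-(✓)  11-01(✓)  11-10(✓)  11-11(✓)  110-0(✓)  110-1(✓)  1100-(✓)  1101-(✓)  111-1(✓)  1111-(✓)
size-2^2 implicants → --101(✓)  --110(✓)  --111(✓)  -01-1(✓)  -011-(✓)  -1-01  -1-10  -10-0  -100-  -11-1(✓)  -111-(✓)  0--01  0-1-0(✓)  0-1-1(✓)  0-10-(✓)  0-11-(✓)  001--(✓)  01--0  01-0-  011--(✓)  1--10(✓)  1--11(✓)  1-01-(✓)  1-1-1(✓)  1-11-(✓)  10-1-(✓)  11--1  11-1-(✓)  110--
size-2^3 implicants → --1-1  --11-  0-1--  1--1-
Unchecked terms (primes): --1-1, --11-, -1-01, -1-10, -10-0, -100-, 0--01, 0-1--, 01--0, 01-0-, 1--1-, 11--1, 110--
Minterm coverage:
  m1 ⊆ 0--01 [E]
  m4 ⊆ 0-1-- [E]
  m5 ⊆ --1-1,0--01,0-1--
  m6 ⊆ --11-,0-1--
  m7 ⊆ --1-1,--11-,0-1--
  m8 ⊆ -10-0,-100-,01--0,01-0-
  m9 ⊆ -1-01,-100-,0--01,01-0-
  m10 ⊆ -1-10,-10-0,01--0
  m12 ⊆ 0-1--,01--0,01-0-
  m13 ⊆ --1-1,-1-01,0--01,0-1--,01-0-
  m14 ⊆ --11-,-1-10,0-1--,01--0
  m15 ⊆ --1-1,--11-,0-1--
  m18 ⊆ 1--1- [E]
  m19 ⊆ 1--1- [E]
  m21 ⊆ --1-1 [E]
  m22 ⊆ --11-,1--1-
  m23 ⊆ --1-1,--11-,1--1-
  m24 ⊆ -10-0,-100-,110--
  m25 ⊆ -1-01,-100-,11--1,110--
  m26 ⊆ -1-10,-10-0,1--1-,110--
  m27 ⊆ 1--1-,11--1,110--
  m29 ⊆ --1-1,-1-01,11--1
  m31 ⊆ --1-1,--11-,1--1-,11--1
E = {--1-1, 0--01, 0-1--, 1--1-}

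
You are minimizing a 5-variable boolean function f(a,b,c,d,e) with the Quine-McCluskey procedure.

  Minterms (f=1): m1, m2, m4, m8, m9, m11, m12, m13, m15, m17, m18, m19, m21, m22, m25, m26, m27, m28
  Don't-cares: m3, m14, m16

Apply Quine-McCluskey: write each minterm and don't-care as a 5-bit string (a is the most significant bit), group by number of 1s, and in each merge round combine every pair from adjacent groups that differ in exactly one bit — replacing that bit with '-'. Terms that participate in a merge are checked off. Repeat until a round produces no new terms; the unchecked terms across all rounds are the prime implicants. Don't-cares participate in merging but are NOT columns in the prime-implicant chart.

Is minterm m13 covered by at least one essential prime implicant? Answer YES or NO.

size-2^0 implicants → 00001(✓)  00010(✓)  00011(✓)  00100(✓)  01000(✓)  01001(✓)  01011(✓)  01100(✓)  01101(✓)  01110(✓)  01111(✓)  10000(✓)  10001(✓)  10010(✓)  10011(✓)  10101(✓)  10110(✓)  11001(✓)  11010(✓)  11011(✓)  11100(✓)
size-2^1 implicants → -0001(✓)  -0010(✓)  -0011(✓)  -1001(✓)  -1011(✓)  -1100  0-001(✓)  0-011(✓)  0-100  000-1(✓)  0001-(✓)  01-00(✓)  01-01(✓)  01-11(✓)  010-1(✓)  0100-(✓)  011-0(✓)  011-1(✓)  0110-(✓)  0111-(✓)  1-001(✓)  1-010(✓)  1-011(✓)  10-01  10-10  100-0(✓)  100-1(✓)  1000-(✓)  1001-(✓)  110-1(✓)  1101-(✓)
size-2^2 implicants → --001(✓)  --011(✓)  -00-1(✓)  -001-  -10-1(✓)  0-0-1(✓)  01--1  01-0-  011--  1-0-1(✓)  1-01-  100--
size-2^3 implicants → --0-1
Unchecked terms (primes): --0-1, -001-, -1100, 0-100, 01--1, 01-0-, 011--, 1-01-, 10-01, 10-10, 100--
Minterm coverage:
  m1 ⊆ --0-1 [E]
  m2 ⊆ -001- [E]
  m4 ⊆ 0-100 [E]
  m8 ⊆ 01-0- [E]
  m9 ⊆ --0-1,01--1,01-0-
  m11 ⊆ --0-1,01--1
  m12 ⊆ -1100,0-100,01-0-,011--
  m13 ⊆ 01--1,01-0-,011--
  m15 ⊆ 01--1,011--
  m17 ⊆ --0-1,10-01,100--
  m18 ⊆ -001-,1-01-,10-10,100--
  m19 ⊆ --0-1,-001-,1-01-,100--
  m21 ⊆ 10-01 [E]
  m22 ⊆ 10-10 [E]
  m25 ⊆ --0-1 [E]
  m26 ⊆ 1-01- [E]
  m27 ⊆ --0-1,1-01-
  m28 ⊆ -1100 [E]
E = {--0-1, -001-, -1100, 0-100, 01-0-, 1-01-, 10-01, 10-10}

YES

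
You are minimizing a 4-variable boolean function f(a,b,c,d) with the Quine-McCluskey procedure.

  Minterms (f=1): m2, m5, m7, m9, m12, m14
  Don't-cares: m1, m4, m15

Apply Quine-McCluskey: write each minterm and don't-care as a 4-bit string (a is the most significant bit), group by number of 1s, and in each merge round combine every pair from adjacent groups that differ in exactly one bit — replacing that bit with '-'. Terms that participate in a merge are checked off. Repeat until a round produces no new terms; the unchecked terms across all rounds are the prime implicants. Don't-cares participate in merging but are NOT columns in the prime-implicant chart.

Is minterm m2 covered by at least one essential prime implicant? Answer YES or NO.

Round 0: 0001✓ 0010 0100✓ 0101✓ 0111✓ 1001✓ 1100✓ 1110✓ 1111✓
Round 1: -001 -100 -111 0-01 01-1 010- 11-0 111-
PIs = {-001, -100, -111, 0-01, 0010, 01-1, 010-, 11-0, 111-}
Coverage chart:
  m2: 0010 ←essential
  m5: 0-01,01-1,010-
  m7: -111,01-1
  m9: -001 ←essential
  m12: -100,11-0
  m14: 11-0,111-
Essential: -001, 0010

YES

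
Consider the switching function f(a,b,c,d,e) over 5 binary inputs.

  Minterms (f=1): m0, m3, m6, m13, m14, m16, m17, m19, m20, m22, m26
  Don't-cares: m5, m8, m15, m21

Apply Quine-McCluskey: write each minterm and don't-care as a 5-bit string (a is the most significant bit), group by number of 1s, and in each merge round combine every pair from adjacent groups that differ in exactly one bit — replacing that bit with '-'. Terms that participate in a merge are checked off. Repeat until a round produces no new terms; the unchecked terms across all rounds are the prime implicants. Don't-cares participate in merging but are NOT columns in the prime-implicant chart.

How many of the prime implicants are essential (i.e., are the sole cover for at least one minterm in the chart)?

2

size-2^0 implicants → 00000(✓)  00011(✓)  00101(✓)  00110(✓)  01000(✓)  01101(✓)  01110(✓)  01111(✓)  10000(✓)  10001(✓)  10011(✓)  10100(✓)  10101(✓)  10110(✓)  11010
size-2^1 implicants → -0000  -0011  -0101  -0110  0-000  0-101  0-110  011-1  0111-  10-00(✓)  10-01(✓)  100-1  1000-(✓)  101-0  1010-(✓)
size-2^2 implicants → 10-0-
Unchecked terms (primes): -0000, -0011, -0101, -0110, 0-000, 0-101, 0-110, 011-1, 0111-, 10-0-, 100-1, 101-0, 11010
Minterm coverage:
  m0 ⊆ -0000,0-000
  m3 ⊆ -0011 [E]
  m6 ⊆ -0110,0-110
  m13 ⊆ 0-101,011-1
  m14 ⊆ 0-110,0111-
  m16 ⊆ -0000,10-0-
  m17 ⊆ 10-0-,100-1
  m19 ⊆ -0011,100-1
  m20 ⊆ 10-0-,101-0
  m22 ⊆ -0110,101-0
  m26 ⊆ 11010 [E]
E = {-0011, 11010}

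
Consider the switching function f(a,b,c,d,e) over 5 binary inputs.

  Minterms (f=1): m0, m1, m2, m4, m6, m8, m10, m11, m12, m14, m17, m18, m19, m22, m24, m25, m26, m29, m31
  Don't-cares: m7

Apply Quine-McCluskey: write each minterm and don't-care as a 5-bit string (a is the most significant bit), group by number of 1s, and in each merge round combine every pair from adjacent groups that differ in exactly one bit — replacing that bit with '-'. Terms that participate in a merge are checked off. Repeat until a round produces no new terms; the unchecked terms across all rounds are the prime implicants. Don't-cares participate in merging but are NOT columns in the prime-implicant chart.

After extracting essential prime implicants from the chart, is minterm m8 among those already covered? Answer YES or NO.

YES

Round 0: 00000✓ 00001✓ 00010✓ 00100✓ 00110✓ 00111✓ 01000✓ 01010✓ 01011✓ 01100✓ 01110✓ 10001✓ 10010✓ 10011✓ 10110✓ 11000✓ 11001✓ 11010✓ 11101✓ 11111✓
Round 1: -0001 -0010✓ -0110✓ -1000✓ -1010✓ 0-000✓ 0-010✓ 0-100✓ 0-110✓ 00-00✓ 00-10✓ 000-0✓ 0000- 001-0✓ 0011- 01-00✓ 01-10✓ 010-0✓ 0101- 011-0✓ 1-001 1-010✓ 10-10✓ 100-1 1001- 11-01 110-0✓ 1100- 111-1
Round 2: --010 -0-10 -10-0 0--00✓ 0--10✓ 0-0-0✓ 0-1-0✓ 00--0✓ 01--0✓
Round 3: 0---0
PIs = {--010, -0-10, -0001, -10-0, 0---0, 0000-, 0011-, 0101-, 1-001, 100-1, 1001-, 11-01, 1100-, 111-1}
Coverage chart:
  m0: 0---0,0000-
  m1: -0001,0000-
  m2: --010,-0-10,0---0
  m4: 0---0 ←essential
  m6: -0-10,0---0,0011-
  m8: -10-0,0---0
  m10: --010,-10-0,0---0,0101-
  m11: 0101- ←essential
  m12: 0---0 ←essential
  m14: 0---0 ←essential
  m17: -0001,1-001,100-1
  m18: --010,-0-10,1001-
  m19: 100-1,1001-
  m22: -0-10 ←essential
  m24: -10-0,1100-
  m25: 1-001,11-01,1100-
  m26: --010,-10-0
  m29: 11-01,111-1
  m31: 111-1 ←essential
Essential: -0-10, 0---0, 0101-, 111-1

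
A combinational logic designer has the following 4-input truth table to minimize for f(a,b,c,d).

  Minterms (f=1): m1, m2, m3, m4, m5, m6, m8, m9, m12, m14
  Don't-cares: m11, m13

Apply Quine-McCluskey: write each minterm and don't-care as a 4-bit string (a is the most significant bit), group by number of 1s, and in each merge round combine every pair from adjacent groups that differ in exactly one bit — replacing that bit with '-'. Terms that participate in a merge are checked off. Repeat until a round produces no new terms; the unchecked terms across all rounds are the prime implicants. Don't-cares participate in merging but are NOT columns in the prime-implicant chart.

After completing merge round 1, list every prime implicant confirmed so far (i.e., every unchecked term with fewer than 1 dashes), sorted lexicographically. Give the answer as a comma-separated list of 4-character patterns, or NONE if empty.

Round 0: 0001✓ 0010✓ 0011✓ 0100✓ 0101✓ 0110✓ 1000✓ 1001✓ 1011✓ 1100✓ 1101✓ 1110✓
Round 1: -001✓ -011✓ -100✓ -101✓ -110✓ 0-01✓ 0-10 00-1✓ 001- 01-0✓ 010-✓ 1-00✓ 1-01✓ 10-1✓ 100-✓ 11-0✓ 110-✓
Round 2: --01 -0-1 -1-0 -10- 1-0-
PIs = {--01, -0-1, -1-0, -10-, 0-10, 001-, 1-0-}

NONE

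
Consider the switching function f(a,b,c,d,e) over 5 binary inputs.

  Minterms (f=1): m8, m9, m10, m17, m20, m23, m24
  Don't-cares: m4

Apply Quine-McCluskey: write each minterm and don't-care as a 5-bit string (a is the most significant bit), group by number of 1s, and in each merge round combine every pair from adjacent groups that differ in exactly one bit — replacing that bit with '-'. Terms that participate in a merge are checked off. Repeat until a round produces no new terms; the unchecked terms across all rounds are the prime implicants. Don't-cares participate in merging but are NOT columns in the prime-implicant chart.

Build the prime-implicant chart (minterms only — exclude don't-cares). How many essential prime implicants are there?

6

Round 0: 00100✓ 01000✓ 01001✓ 01010✓ 10001 10100✓ 10111 11000✓
Round 1: -0100 -1000 010-0 0100-
PIs = {-0100, -1000, 010-0, 0100-, 10001, 10111}
Coverage chart:
  m8: -1000,010-0,0100-
  m9: 0100- ←essential
  m10: 010-0 ←essential
  m17: 10001 ←essential
  m20: -0100 ←essential
  m23: 10111 ←essential
  m24: -1000 ←essential
Essential: -0100, -1000, 010-0, 0100-, 10001, 10111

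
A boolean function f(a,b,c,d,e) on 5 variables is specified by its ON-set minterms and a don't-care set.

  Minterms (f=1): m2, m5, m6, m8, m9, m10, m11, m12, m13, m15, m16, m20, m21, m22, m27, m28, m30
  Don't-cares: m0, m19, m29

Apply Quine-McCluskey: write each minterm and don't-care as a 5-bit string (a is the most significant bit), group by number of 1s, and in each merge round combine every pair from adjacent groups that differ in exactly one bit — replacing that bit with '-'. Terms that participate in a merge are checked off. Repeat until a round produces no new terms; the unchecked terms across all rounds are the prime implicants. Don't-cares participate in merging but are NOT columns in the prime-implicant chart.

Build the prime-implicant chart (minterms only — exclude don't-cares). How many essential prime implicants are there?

3

size-2^0 implicants → 00000(✓)  00010(✓)  00101(✓)  00110(✓)  01000(✓)  01001(✓)  01010(✓)  01011(✓)  01100(✓)  01101(✓)  01111(✓)  10000(✓)  10011(✓)  10100(✓)  10101(✓)  10110(✓)  11011(✓)  11100(✓)  11101(✓)  11110(✓)
size-2^1 implicants → -0000  -0101(✓)  -0110  -1011  -1100(✓)  -1101(✓)  0-000(✓)  0-010(✓)  0-101(✓)  00-10  000-0(✓)  01-00(✓)  01-01(✓)  01-11(✓)  010-0(✓)  010-1(✓)  0100-(✓)  0101-(✓)  011-1(✓)  0110-(✓)  1-011  1-100(✓)  1-101(✓)  1-110(✓)  10-00  101-0(✓)  1010-(✓)  111-0(✓)  1110-(✓)
size-2^2 implicants → --101  -110-  0-0-0  01--1  01-0-  010--  1-1-0  1-10-
Unchecked terms (primes): --101, -0000, -0110, -1011, -110-, 0-0-0, 00-10, 01--1, 01-0-, 010--, 1-011, 1-1-0, 1-10-, 10-00
Minterm coverage:
  m2 ⊆ 0-0-0,00-10
  m5 ⊆ --101 [E]
  m6 ⊆ -0110,00-10
  m8 ⊆ 0-0-0,01-0-,010--
  m9 ⊆ 01--1,01-0-,010--
  m10 ⊆ 0-0-0,010--
  m11 ⊆ -1011,01--1,010--
  m12 ⊆ -110-,01-0-
  m13 ⊆ --101,-110-,01--1,01-0-
  m15 ⊆ 01--1 [E]
  m16 ⊆ -0000,10-00
  m20 ⊆ 1-1-0,1-10-,10-00
  m21 ⊆ --101,1-10-
  m22 ⊆ -0110,1-1-0
  m27 ⊆ -1011,1-011
  m28 ⊆ -110-,1-1-0,1-10-
  m30 ⊆ 1-1-0 [E]
E = {--101, 01--1, 1-1-0}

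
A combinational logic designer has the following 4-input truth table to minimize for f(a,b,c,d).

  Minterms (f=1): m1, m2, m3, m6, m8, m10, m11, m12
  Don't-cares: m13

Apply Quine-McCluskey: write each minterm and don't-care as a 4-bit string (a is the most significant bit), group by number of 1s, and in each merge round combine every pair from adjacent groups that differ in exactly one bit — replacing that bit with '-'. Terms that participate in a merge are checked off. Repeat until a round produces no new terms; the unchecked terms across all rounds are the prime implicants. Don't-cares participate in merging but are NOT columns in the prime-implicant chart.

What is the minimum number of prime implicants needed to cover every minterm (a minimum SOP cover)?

4

[col 0] 0001*, 0010*, 0011*, 0110*, 1000*, 1010*, 1011*, 1100*, 1101*
[col 1] -010*, -011*, 0-10, 00-1, 001-*, 1-00, 10-0, 101-*, 110-
[col 2] -01-
Prime implicants: -01-, 0-10, 00-1, 1-00, 10-0, 110-
PI chart (minterm → PIs covering it):
  1 | 00-1  (sole → essential)
  2 | -01-,0-10
  3 | -01-,00-1
  6 | 0-10  (sole → essential)
  8 | 1-00,10-0
  10 | -01-,10-0
  11 | -01-  (sole → essential)
  12 | 1-00,110-
Essential prime implicants: -01-, 0-10, 00-1
Petrick residual → 1-00
Minimum SOP uses 4 PIs: b'c + a'cd' + a'b'd + ac'd'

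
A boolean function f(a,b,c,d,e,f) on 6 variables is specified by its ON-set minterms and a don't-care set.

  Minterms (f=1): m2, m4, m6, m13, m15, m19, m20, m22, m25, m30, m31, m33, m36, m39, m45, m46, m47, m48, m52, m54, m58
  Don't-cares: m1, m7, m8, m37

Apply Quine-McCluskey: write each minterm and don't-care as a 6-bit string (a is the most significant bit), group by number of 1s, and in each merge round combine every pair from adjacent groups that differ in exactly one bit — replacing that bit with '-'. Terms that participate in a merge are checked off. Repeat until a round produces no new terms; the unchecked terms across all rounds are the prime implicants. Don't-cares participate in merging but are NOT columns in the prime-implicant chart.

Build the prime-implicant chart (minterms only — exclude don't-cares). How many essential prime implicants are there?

Round 0: 000001✓ 000010✓ 000100✓ 000110✓ 000111✓ 001000 001101✓ 001111✓ 010011 010100✓ 010110✓ 011001 011110✓ 011111✓ 100001✓ 100100✓ 100101✓ 100111✓ 101101✓ 101110✓ 101111✓ 110000✓ 110100✓ 110110✓ 111010
Round 1: -00001 -00100✓ -00111✓ -01101✓ -01111✓ -10100✓ -10110✓ 0-0100✓ 0-0110✓ 0-1111 00-111✓ 000-10 0001-0✓ 00011- 0011-1✓ 01-110 0101-0✓ 01111- 1-0100✓ 10-101✓ 10-111✓ 100-01 1001-1✓ 10010- 1011-1✓ 10111- 110-00 1101-0✓
Round 2: --0100 -0-111 -011-1 -101-0 0-01-0 10-1-1
PIs = {--0100, -0-111, -00001, -011-1, -101-0, 0-01-0, 0-1111, 000-10, 00011-, 001000, 01-110, 010011, 011001, 01111-, 10-1-1, 100-01, 10010-, 10111-, 110-00, 111010}
Coverage chart:
  m2: 000-10 ←essential
  m4: --0100,0-01-0
  m6: 0-01-0,000-10,00011-
  m13: -011-1 ←essential
  m15: -0-111,-011-1,0-1111
  m19: 010011 ←essential
  m20: --0100,-101-0,0-01-0
  m22: -101-0,0-01-0,01-110
  m25: 011001 ←essential
  m30: 01-110,01111-
  m31: 0-1111,01111-
  m33: -00001,100-01
  m36: --0100,10010-
  m39: -0-111,10-1-1
  m45: -011-1,10-1-1
  m46: 10111- ←essential
  m47: -0-111,-011-1,10-1-1,10111-
  m48: 110-00 ←essential
  m52: --0100,-101-0,110-00
  m54: -101-0 ←essential
  m58: 111010 ←essential
Essential: -011-1, -101-0, 000-10, 010011, 011001, 10111-, 110-00, 111010

8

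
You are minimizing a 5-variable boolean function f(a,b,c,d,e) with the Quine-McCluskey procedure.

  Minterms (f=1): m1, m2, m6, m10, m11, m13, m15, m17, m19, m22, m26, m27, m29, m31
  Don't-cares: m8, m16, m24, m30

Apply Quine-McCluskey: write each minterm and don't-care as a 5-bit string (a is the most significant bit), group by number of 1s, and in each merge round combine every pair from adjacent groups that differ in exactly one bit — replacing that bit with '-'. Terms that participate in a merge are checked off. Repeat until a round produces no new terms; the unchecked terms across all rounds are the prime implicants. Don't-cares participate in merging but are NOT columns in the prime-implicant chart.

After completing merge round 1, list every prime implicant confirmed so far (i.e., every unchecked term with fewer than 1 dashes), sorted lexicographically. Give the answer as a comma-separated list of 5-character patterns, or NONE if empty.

size-2^0 implicants → 00001(✓)  00010(✓)  00110(✓)  01000(✓)  01010(✓)  01011(✓)  01101(✓)  01111(✓)  10000(✓)  10001(✓)  10011(✓)  10110(✓)  11000(✓)  11010(✓)  11011(✓)  11101(✓)  11110(✓)  11111(✓)
size-2^1 implicants → -0001  -0110  -1000(✓)  -1010(✓)  -1011(✓)  -1101(✓)  -1111(✓)  0-010  00-10  01-11(✓)  010-0(✓)  0101-(✓)  011-1(✓)  1-000  1-011  1-110  100-1  1000-  11-10(✓)  11-11(✓)  110-0(✓)  1101-(✓)  111-1(✓)  1111-(✓)
size-2^2 implicants → -1-11  -10-0  -101-  -11-1  11-1-
Unchecked terms (primes): -0001, -0110, -1-11, -10-0, -101-, -11-1, 0-010, 00-10, 1-000, 1-011, 1-110, 100-1, 1000-, 11-1-

NONE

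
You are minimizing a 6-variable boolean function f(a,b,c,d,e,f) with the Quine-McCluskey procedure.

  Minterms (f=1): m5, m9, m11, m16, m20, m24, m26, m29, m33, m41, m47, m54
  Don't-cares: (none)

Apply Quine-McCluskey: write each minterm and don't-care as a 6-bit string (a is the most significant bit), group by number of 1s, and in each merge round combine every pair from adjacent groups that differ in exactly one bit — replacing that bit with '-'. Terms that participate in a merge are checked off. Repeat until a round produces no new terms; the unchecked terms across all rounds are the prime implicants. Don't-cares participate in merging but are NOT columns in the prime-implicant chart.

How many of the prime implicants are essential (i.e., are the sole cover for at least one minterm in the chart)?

8

size-2^0 implicants → 000101  001001(✓)  001011(✓)  010000(✓)  010100(✓)  011000(✓)  011010(✓)  011101  100001(✓)  101001(✓)  101111  110110
size-2^1 implicants → -01001  0010-1  01-000  010-00  0110-0  10-001
Unchecked terms (primes): -01001, 000101, 0010-1, 01-000, 010-00, 0110-0, 011101, 10-001, 101111, 110110
Minterm coverage:
  m5 ⊆ 000101 [E]
  m9 ⊆ -01001,0010-1
  m11 ⊆ 0010-1 [E]
  m16 ⊆ 01-000,010-00
  m20 ⊆ 010-00 [E]
  m24 ⊆ 01-000,0110-0
  m26 ⊆ 0110-0 [E]
  m29 ⊆ 011101 [E]
  m33 ⊆ 10-001 [E]
  m41 ⊆ -01001,10-001
  m47 ⊆ 101111 [E]
  m54 ⊆ 110110 [E]
E = {000101, 0010-1, 010-00, 0110-0, 011101, 10-001, 101111, 110110}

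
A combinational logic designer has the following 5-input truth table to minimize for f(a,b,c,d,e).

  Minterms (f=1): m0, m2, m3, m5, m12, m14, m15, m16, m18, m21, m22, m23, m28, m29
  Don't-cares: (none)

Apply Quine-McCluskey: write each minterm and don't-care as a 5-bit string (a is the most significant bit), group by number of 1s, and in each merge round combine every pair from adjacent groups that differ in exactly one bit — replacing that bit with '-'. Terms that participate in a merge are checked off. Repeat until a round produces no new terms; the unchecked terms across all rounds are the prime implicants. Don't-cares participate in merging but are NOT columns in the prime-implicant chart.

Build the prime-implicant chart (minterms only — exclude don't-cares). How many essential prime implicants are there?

[col 0] 00000*, 00010*, 00011*, 00101*, 01100*, 01110*, 01111*, 10000*, 10010*, 10101*, 10110*, 10111*, 11100*, 11101*
[col 1] -0000*, -0010*, -0101, -1100, 000-0*, 0001-, 011-0, 0111-, 1-101, 10-10, 100-0*, 101-1, 1011-, 1110-
[col 2] -00-0
Prime implicants: -00-0, -0101, -1100, 0001-, 011-0, 0111-, 1-101, 10-10, 101-1, 1011-, 1110-
PI chart (minterm → PIs covering it):
  0 | -00-0  (sole → essential)
  2 | -00-0,0001-
  3 | 0001-  (sole → essential)
  5 | -0101  (sole → essential)
  12 | -1100,011-0
  14 | 011-0,0111-
  15 | 0111-  (sole → essential)
  16 | -00-0  (sole → essential)
  18 | -00-0,10-10
  21 | -0101,1-101,101-1
  22 | 10-10,1011-
  23 | 101-1,1011-
  28 | -1100,1110-
  29 | 1-101,1110-
Essential prime implicants: -00-0, -0101, 0001-, 0111-

4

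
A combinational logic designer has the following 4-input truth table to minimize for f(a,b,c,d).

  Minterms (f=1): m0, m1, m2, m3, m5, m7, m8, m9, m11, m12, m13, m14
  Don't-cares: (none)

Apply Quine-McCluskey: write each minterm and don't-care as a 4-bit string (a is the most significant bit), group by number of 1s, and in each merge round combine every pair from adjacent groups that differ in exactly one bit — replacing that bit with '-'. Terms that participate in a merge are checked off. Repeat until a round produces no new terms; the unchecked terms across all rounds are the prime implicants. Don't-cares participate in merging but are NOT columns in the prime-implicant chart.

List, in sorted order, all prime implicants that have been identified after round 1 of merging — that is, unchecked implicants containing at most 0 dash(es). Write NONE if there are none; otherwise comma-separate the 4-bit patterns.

NONE

[col 0] 0000*, 0001*, 0010*, 0011*, 0101*, 0111*, 1000*, 1001*, 1011*, 1100*, 1101*, 1110*
[col 1] -000*, -001*, -011*, -101*, 0-01*, 0-11*, 00-0*, 00-1*, 000-*, 001-*, 01-1*, 1-00*, 1-01*, 10-1*, 100-*, 11-0, 110-*
[col 2] --01, -0-1, -00-, 0--1, 00--, 1-0-
Prime implicants: --01, -0-1, -00-, 0--1, 00--, 1-0-, 11-0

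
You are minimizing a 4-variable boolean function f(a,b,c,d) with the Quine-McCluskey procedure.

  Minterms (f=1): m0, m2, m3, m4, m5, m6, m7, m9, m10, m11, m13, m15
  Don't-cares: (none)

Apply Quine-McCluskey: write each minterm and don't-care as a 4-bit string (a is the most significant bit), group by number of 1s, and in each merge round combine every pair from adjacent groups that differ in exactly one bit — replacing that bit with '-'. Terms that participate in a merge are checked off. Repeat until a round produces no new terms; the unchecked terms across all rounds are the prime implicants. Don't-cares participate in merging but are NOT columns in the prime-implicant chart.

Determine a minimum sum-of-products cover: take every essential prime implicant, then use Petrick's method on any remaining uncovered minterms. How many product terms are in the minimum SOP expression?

size-2^0 implicants → 0000(✓)  0010(✓)  0011(✓)  0100(✓)  0101(✓)  0110(✓)  0111(✓)  1001(✓)  1010(✓)  1011(✓)  1101(✓)  1111(✓)
size-2^1 implicants → -010(✓)  -011(✓)  -101(✓)  -111(✓)  0-00(✓)  0-10(✓)  0-11(✓)  00-0(✓)  001-(✓)  01-0(✓)  01-1(✓)  010-(✓)  011-(✓)  1-01(✓)  1-11(✓)  10-1(✓)  101-(✓)  11-1(✓)
size-2^2 implicants → --11  -01-  -1-1  0--0  0-1-  01--  1--1
Unchecked terms (primes): --11, -01-, -1-1, 0--0, 0-1-, 01--, 1--1
Minterm coverage:
  m0 ⊆ 0--0 [E]
  m2 ⊆ -01-,0--0,0-1-
  m3 ⊆ --11,-01-,0-1-
  m4 ⊆ 0--0,01--
  m5 ⊆ -1-1,01--
  m6 ⊆ 0--0,0-1-,01--
  m7 ⊆ --11,-1-1,0-1-,01--
  m9 ⊆ 1--1 [E]
  m10 ⊆ -01- [E]
  m11 ⊆ --11,-01-,1--1
  m13 ⊆ -1-1,1--1
  m15 ⊆ --11,-1-1,1--1
E = {-01-, 0--0, 1--1}
Petrick residual → -1-1
Cover = b'c + bd + a'd' + ad  |cover|=4

4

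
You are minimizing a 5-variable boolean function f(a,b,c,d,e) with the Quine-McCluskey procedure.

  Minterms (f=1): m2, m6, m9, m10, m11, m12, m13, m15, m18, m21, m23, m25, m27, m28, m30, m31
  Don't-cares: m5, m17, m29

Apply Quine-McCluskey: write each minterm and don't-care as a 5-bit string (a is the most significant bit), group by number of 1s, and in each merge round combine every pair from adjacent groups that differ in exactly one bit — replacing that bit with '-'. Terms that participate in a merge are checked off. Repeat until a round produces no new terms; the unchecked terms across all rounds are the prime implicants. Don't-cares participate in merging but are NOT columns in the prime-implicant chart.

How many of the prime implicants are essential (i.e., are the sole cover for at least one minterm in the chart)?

6

Round 0: 00010✓ 00101✓ 00110✓ 01001✓ 01010✓ 01011✓ 01100✓ 01101✓ 01111✓ 10001✓ 10010✓ 10101✓ 10111✓ 11001✓ 11011✓ 11100✓ 11101✓ 11110✓ 11111✓
Round 1: -0010 -0101✓ -1001✓ -1011✓ -1100✓ -1101✓ -1111✓ 0-010 0-101✓ 00-10 01-01✓ 01-11✓ 010-1✓ 0101- 011-1✓ 0110-✓ 1-001✓ 1-101✓ 1-111✓ 10-01✓ 101-1✓ 11-01✓ 11-11✓ 110-1✓ 111-0✓ 111-1✓ 1110-✓ 1111-✓
Round 2: --101 -1-01✓ -1-11✓ -10-1✓ -11-1✓ -110- 01--1✓ 1--01 1-1-1 11--1✓ 111--
Round 3: -1--1
PIs = {--101, -0010, -1--1, -110-, 0-010, 00-10, 0101-, 1--01, 1-1-1, 111--}
Coverage chart:
  m2: -0010,0-010,00-10
  m6: 00-10 ←essential
  m9: -1--1 ←essential
  m10: 0-010,0101-
  m11: -1--1,0101-
  m12: -110- ←essential
  m13: --101,-1--1,-110-
  m15: -1--1 ←essential
  m18: -0010 ←essential
  m21: --101,1--01,1-1-1
  m23: 1-1-1 ←essential
  m25: -1--1,1--01
  m27: -1--1 ←essential
  m28: -110-,111--
  m30: 111-- ←essential
  m31: -1--1,1-1-1,111--
Essential: -0010, -1--1, -110-, 00-10, 1-1-1, 111--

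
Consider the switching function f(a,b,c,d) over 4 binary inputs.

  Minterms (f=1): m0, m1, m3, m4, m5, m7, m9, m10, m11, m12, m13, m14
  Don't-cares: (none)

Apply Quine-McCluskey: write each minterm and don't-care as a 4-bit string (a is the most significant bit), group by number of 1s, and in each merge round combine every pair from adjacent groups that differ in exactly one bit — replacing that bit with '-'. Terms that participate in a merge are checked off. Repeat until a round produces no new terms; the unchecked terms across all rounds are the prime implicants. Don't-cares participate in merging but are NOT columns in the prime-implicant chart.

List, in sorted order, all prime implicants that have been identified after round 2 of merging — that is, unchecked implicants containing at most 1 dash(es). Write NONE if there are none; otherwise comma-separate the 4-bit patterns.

[col 0] 0000*, 0001*, 0011*, 0100*, 0101*, 0111*, 1001*, 1010*, 1011*, 1100*, 1101*, 1110*
[col 1] -001*, -011*, -100*, -101*, 0-00*, 0-01*, 0-11*, 00-1*, 000-*, 01-1*, 010-*, 1-01*, 1-10, 10-1*, 101-, 11-0, 110-*
[col 2] --01, -0-1, -10-, 0--1, 0-0-
Prime implicants: --01, -0-1, -10-, 0--1, 0-0-, 1-10, 101-, 11-0

1-10, 101-, 11-0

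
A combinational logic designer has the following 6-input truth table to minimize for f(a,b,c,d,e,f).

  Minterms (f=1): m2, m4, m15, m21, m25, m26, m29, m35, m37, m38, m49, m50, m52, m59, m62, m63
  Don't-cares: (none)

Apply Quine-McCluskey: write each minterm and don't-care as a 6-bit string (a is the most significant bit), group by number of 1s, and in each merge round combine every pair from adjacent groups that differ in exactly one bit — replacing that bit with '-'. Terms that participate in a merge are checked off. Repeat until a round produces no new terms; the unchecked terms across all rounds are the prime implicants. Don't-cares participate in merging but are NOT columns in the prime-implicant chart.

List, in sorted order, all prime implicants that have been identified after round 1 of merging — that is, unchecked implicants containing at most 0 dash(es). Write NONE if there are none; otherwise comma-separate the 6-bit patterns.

000010, 000100, 001111, 011010, 100011, 100101, 100110, 110001, 110010, 110100

Round 0: 000010 000100 001111 010101✓ 011001✓ 011010 011101✓ 100011 100101 100110 110001 110010 110100 111011✓ 111110✓ 111111✓
Round 1: 01-101 011-01 111-11 11111-
PIs = {000010, 000100, 001111, 01-101, 011-01, 011010, 100011, 100101, 100110, 110001, 110010, 110100, 111-11, 11111-}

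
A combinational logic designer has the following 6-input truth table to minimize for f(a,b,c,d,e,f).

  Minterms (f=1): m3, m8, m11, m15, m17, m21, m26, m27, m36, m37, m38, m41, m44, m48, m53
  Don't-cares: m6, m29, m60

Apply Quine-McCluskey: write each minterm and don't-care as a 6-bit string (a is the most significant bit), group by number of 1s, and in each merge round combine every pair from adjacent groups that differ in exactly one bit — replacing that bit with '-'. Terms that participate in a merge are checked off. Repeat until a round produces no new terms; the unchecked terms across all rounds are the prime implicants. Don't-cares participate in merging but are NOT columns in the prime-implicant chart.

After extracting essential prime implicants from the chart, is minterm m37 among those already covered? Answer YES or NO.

[col 0] 000011*, 000110*, 001000, 001011*, 001111*, 010001*, 010101*, 011010*, 011011*, 011101*, 100100*, 100101*, 100110*, 101001, 101100*, 110000, 110101*, 111100*
[col 1] -00110, -10101, 0-1011, 00-011, 001-11, 01-101, 010-01, 01101-, 1-0101, 1-1100, 10-100, 1001-0, 10010-
Prime implicants: -00110, -10101, 0-1011, 00-011, 001-11, 001000, 01-101, 010-01, 01101-, 1-0101, 1-1100, 10-100, 1001-0, 10010-, 101001, 110000
PI chart (minterm → PIs covering it):
  3 | 00-011  (sole → essential)
  8 | 001000  (sole → essential)
  11 | 0-1011,00-011,001-11
  15 | 001-11  (sole → essential)
  17 | 010-01  (sole → essential)
  21 | -10101,01-101,010-01
  26 | 01101-  (sole → essential)
  27 | 0-1011,01101-
  36 | 10-100,1001-0,10010-
  37 | 1-0101,10010-
  38 | -00110,1001-0
  41 | 101001  (sole → essential)
  44 | 1-1100,10-100
  48 | 110000  (sole → essential)
  53 | -10101,1-0101
Essential prime implicants: 00-011, 001-11, 001000, 010-01, 01101-, 101001, 110000

NO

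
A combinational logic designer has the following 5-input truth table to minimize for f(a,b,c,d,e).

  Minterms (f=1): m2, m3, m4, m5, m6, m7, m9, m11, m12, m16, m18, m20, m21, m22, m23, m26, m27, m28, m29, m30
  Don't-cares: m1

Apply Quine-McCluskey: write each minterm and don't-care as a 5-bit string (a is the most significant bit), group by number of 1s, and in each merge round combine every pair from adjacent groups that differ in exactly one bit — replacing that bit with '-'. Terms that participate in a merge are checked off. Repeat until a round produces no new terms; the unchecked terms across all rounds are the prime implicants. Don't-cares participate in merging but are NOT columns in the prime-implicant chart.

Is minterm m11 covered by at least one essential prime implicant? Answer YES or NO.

[col 0] 00001*, 00010*, 00011*, 00100*, 00101*, 00110*, 00111*, 01001*, 01011*, 01100*, 10000*, 10010*, 10100*, 10101*, 10110*, 10111*, 11010*, 11011*, 11100*, 11101*, 11110*
[col 1] -0010*, -0100*, -0101*, -0110*, -0111*, -1011, -1100*, 0-001*, 0-011*, 0-100*, 00-01*, 00-10*, 00-11*, 000-1*, 0001-*, 001-0*, 001-1*, 0010-*, 0011-*, 010-1*, 1-010*, 1-100*, 1-101*, 1-110*, 10-00*, 10-10*, 100-0*, 101-0*, 101-1*, 1010-*, 1011-*, 11-10*, 1101-, 111-0*, 1110-*
[col 2] --100, -0-10, -01-0*, -01-1*, -010-*, -011-*, 0-0-1, 00--1, 00-1-, 001--*, 1--10, 1-1-0, 1-10-, 10--0, 101--*
[col 3] -01--
Prime implicants: --100, -0-10, -01--, -1011, 0-0-1, 00--1, 00-1-, 1--10, 1-1-0, 1-10-, 10--0, 1101-
PI chart (minterm → PIs covering it):
  2 | -0-10,00-1-
  3 | 0-0-1,00--1,00-1-
  4 | --100,-01--
  5 | -01--,00--1
  6 | -0-10,-01--,00-1-
  7 | -01--,00--1,00-1-
  9 | 0-0-1  (sole → essential)
  11 | -1011,0-0-1
  12 | --100  (sole → essential)
  16 | 10--0  (sole → essential)
  18 | -0-10,1--10,10--0
  20 | --100,-01--,1-1-0,1-10-,10--0
  21 | -01--,1-10-
  22 | -0-10,-01--,1--10,1-1-0,10--0
  23 | -01--  (sole → essential)
  26 | 1--10,1101-
  27 | -1011,1101-
  28 | --100,1-1-0,1-10-
  29 | 1-10-  (sole → essential)
  30 | 1--10,1-1-0
Essential prime implicants: --100, -01--, 0-0-1, 1-10-, 10--0

YES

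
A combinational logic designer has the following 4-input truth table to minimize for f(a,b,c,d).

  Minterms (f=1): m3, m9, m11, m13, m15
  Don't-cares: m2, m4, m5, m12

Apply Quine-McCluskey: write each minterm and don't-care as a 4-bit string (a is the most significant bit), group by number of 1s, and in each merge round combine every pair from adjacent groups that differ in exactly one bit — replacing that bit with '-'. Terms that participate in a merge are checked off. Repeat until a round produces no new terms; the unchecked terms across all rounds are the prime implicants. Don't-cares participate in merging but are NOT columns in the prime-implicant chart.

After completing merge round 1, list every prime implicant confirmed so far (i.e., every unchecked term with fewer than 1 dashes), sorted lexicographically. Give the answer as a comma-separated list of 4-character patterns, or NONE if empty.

NONE

Round 0: 0010✓ 0011✓ 0100✓ 0101✓ 1001✓ 1011✓ 1100✓ 1101✓ 1111✓
Round 1: -011 -100✓ -101✓ 001- 010-✓ 1-01✓ 1-11✓ 10-1✓ 11-1✓ 110-✓
Round 2: -10- 1--1
PIs = {-011, -10-, 001-, 1--1}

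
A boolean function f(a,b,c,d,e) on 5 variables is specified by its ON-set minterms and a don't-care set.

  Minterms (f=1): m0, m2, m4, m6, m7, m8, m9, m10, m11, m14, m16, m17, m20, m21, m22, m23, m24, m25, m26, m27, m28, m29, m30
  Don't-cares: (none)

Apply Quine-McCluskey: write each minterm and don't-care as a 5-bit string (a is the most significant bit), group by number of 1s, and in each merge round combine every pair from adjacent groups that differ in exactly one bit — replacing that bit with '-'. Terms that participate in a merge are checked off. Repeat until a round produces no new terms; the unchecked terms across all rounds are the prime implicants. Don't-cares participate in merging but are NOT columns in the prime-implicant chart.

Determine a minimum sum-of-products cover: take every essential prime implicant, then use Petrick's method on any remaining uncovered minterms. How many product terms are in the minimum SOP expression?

5

[col 0] 00000*, 00010*, 00100*, 00110*, 00111*, 01000*, 01001*, 01010*, 01011*, 01110*, 10000*, 10001*, 10100*, 10101*, 10110*, 10111*, 11000*, 11001*, 11010*, 11011*, 11100*, 11101*, 11110*
[col 1] -0000*, -0100*, -0110*, -0111*, -1000*, -1001*, -1010*, -1011*, -1110*, 0-000*, 0-010*, 0-110*, 00-00*, 00-10*, 000-0*, 001-0*, 0011-*, 01-10*, 010-0*, 010-1*, 0100-*, 0101-*, 1-000*, 1-001*, 1-100*, 1-101*, 1-110*, 10-00*, 10-01*, 1000-*, 101-0*, 101-1*, 1010-*, 1011-*, 11-00*, 11-01*, 11-10*, 110-0*, 110-1*, 1100-*, 1101-*, 111-0*, 1110-*
[col 2] --000, --110, -0-00, -01-0, -011-, -1-10, -10-0*, -10-1*, -100-*, -101-*, 0--10, 0-0-0, 00--0, 010--*, 1--00*, 1--01*, 1-00-*, 1-1-0, 1-10-*, 10-0-*, 101--, 11--0, 11-0-*, 110--*
[col 3] -10--, 1--0-
Prime implicants: --000, --110, -0-00, -01-0, -011-, -1-10, -10--, 0--10, 0-0-0, 00--0, 1--0-, 1-1-0, 101--, 11--0
PI chart (minterm → PIs covering it):
  0 | --000,-0-00,0-0-0,00--0
  2 | 0--10,0-0-0,00--0
  4 | -0-00,-01-0,00--0
  6 | --110,-01-0,-011-,0--10,00--0
  7 | -011-  (sole → essential)
  8 | --000,-10--,0-0-0
  9 | -10--  (sole → essential)
  10 | -1-10,-10--,0--10,0-0-0
  11 | -10--  (sole → essential)
  14 | --110,-1-10,0--10
  16 | --000,-0-00,1--0-
  17 | 1--0-  (sole → essential)
  20 | -0-00,-01-0,1--0-,1-1-0,101--
  21 | 1--0-,101--
  22 | --110,-01-0,-011-,1-1-0,101--
  23 | -011-,101--
  24 | --000,-10--,1--0-,11--0
  25 | -10--,1--0-
  26 | -1-10,-10--,11--0
  27 | -10--  (sole → essential)
  28 | 1--0-,1-1-0,11--0
  29 | 1--0-  (sole → essential)
  30 | --110,-1-10,1-1-0,11--0
Essential prime implicants: -011-, -10--, 1--0-
Petrick residual → --110, 00--0
Minimum SOP uses 5 PIs: cde' + b'cd + bc' + a'b'e' + ad'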